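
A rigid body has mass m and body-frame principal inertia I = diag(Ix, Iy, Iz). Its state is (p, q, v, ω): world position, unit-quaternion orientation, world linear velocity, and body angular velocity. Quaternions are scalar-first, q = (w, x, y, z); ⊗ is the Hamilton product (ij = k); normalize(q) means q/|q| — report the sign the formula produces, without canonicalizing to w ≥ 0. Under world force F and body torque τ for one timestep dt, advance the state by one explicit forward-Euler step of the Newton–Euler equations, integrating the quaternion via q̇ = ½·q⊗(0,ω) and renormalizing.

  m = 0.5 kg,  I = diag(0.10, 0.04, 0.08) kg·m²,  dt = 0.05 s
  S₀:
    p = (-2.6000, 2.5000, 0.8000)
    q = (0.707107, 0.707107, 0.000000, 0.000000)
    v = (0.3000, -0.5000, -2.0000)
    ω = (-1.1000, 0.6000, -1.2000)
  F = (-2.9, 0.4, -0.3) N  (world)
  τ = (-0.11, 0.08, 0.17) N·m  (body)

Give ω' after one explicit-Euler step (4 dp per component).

(τ − ω×Iω)/I = (-0.8120, 1.3400, 1.6300)
ω' = ω + α·dt = (-1.1406, 0.6670, -1.1185)

ω' = (-1.1406, 0.6670, -1.1185)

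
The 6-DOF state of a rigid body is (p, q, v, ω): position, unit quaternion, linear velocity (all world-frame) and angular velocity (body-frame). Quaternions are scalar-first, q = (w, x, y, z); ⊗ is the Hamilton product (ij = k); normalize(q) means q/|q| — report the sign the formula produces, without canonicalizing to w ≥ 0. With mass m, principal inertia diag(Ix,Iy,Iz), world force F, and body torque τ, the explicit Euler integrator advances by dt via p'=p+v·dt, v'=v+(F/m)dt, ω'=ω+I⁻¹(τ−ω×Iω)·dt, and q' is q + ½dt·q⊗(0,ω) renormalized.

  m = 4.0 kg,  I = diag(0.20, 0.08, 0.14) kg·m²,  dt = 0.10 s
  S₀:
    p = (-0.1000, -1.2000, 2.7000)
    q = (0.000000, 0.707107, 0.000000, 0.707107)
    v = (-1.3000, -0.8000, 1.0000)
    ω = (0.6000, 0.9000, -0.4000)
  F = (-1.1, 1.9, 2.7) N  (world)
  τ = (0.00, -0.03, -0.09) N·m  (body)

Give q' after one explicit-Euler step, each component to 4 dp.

2q̇ = q⊗(0,ω) = (-0.1414214, -0.6363963, 0.7071070, 0.6363963)
updated quaternion q' = (-0.0071, 0.6742, 0.0353, 0.7377)

q' = (-0.0071, 0.6742, 0.0353, 0.7377)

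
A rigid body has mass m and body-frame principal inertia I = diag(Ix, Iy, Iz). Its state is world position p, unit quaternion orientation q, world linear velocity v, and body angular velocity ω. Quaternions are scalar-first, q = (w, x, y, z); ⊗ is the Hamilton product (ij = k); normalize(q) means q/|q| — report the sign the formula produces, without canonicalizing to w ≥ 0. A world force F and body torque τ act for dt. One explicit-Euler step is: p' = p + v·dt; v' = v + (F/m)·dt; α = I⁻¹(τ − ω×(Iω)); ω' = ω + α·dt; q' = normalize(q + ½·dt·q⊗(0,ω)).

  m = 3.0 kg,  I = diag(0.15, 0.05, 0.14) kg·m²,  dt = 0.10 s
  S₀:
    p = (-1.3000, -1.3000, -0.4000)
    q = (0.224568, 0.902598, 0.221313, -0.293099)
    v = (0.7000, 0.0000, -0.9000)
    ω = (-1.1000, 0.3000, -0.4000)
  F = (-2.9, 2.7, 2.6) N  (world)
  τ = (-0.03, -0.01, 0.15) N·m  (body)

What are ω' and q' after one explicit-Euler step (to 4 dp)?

ω×(Iω) gyroscopic = (-0.0108, 0.0044, 0.0330)
(τ − ω×Iω)/I = (-0.1280, -0.2880, 0.8357)
ω + α·dt = (-1.1128, 0.2712, -0.3164)
Hamilton product q⊗(0,ω) = (0.8092243, -0.2476203, 0.7508185, 0.4243965)
updated quaternion q' = (0.2645, 0.8886, 0.2584, -0.2714)

ω' = (-1.1128, 0.2712, -0.3164)
q' = (0.2645, 0.8886, 0.2584, -0.2714)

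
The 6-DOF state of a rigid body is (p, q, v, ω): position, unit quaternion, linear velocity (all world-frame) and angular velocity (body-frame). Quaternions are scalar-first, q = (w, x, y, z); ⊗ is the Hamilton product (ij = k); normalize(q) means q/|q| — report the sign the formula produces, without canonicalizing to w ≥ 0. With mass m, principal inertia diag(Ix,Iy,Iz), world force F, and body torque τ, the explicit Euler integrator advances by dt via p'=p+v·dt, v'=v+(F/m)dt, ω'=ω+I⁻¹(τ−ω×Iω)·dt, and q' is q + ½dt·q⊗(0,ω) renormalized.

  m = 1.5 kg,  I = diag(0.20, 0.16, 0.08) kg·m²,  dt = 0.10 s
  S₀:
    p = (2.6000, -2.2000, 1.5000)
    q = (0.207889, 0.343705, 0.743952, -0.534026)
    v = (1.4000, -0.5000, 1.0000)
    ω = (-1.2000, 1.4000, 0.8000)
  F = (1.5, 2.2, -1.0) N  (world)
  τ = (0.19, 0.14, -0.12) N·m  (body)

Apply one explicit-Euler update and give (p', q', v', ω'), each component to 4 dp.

p' = (2.7400, -2.2500, 1.6000)
q' = (0.1968, 0.3964, 0.7729, -0.4547)
v' = (1.5000, -0.3533, 0.9333)
ω' = (-1.0602, 1.5595, 0.5660)

a = (1.0000, 1.4667, -0.6667)
new position p' = (2.7400, -2.2500, 1.6000)
new velocity v' = (1.5000, -0.3533, 0.9333)
gyro term ω×Iω = (-0.0896, -0.1152, 0.0672)
(τ − ω×Iω)/I = (1.3980, 1.5950, -2.3400)
new body rate ω' = (-1.0602, 1.5595, 0.5660)
2q̇ = q⊗(0,ω) = (-0.2018660, 1.0933312, 0.6569118, 1.5402406)
q + ½dt·q⊗(0,ω), renormalized = (0.1968, 0.3964, 0.7729, -0.4547)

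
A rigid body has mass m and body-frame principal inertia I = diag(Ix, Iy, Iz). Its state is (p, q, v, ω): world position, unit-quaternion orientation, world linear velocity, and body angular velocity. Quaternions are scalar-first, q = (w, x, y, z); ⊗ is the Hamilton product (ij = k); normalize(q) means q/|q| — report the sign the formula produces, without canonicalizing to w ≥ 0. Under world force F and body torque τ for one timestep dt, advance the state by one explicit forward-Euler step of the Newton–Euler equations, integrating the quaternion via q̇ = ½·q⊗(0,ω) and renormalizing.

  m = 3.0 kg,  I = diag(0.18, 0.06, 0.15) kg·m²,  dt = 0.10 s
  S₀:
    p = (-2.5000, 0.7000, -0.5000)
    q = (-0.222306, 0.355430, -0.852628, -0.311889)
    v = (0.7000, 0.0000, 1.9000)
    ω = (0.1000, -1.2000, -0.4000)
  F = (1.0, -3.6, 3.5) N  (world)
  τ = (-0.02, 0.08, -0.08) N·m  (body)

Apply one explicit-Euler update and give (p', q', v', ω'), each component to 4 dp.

p' = (-2.4300, 0.7000, -0.3100)
q' = (-0.2809, 0.3520, -0.8321, -0.3239)
v' = (0.7333, -0.1200, 2.0167)
ω' = (0.0649, -1.0647, -0.4629)

gyro term ω×Iω = (0.0432, -0.0012, 0.0144)
(τ − ω×Iω)/I = (-0.3511, 1.3533, -0.6293)
ω' = ω + α·dt = (0.0649, -1.0647, -0.4629)
2q̇ = q⊗(0,ω) = (-1.1834522, -0.0554462, 0.3777503, -0.2523308)
q' = normalize(q + ½dt·q⊗(0,ω)) = (-0.2809, 0.3520, -0.8321, -0.3239)
a = F/m = (0.3333, -1.2000, 1.1667)
new position p' = (-2.4300, 0.7000, -0.3100)
v + (F/m)dt = (0.7333, -0.1200, 2.0167)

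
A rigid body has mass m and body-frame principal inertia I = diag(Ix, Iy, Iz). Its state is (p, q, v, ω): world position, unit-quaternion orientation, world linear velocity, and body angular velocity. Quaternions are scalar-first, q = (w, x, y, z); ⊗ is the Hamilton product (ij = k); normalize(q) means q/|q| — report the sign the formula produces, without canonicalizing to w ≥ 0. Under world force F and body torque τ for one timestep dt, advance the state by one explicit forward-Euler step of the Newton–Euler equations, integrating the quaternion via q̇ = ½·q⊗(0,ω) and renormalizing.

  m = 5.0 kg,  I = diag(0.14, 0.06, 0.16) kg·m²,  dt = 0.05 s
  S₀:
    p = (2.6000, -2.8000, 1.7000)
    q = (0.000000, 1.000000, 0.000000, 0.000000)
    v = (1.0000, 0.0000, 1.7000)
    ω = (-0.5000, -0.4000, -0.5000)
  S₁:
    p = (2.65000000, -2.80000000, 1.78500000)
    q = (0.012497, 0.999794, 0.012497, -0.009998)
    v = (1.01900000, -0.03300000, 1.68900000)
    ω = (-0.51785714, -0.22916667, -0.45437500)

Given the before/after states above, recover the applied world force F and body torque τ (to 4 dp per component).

rate change Δω = (-0.01785714, 0.17083333, 0.04562500)
τ = I·(Δω/dt) + ω₀×(Iω₀) = (-0.0300, 0.2000, 0.1300)
velocity change Δv = (0.01900000, -0.03300000, -0.01100000)
m·(v₁−v₀)/dt = (1.9000, -3.3000, -1.1000)

F = (1.9000, -3.3000, -1.1000)
τ = (-0.0300, 0.2000, 0.1300)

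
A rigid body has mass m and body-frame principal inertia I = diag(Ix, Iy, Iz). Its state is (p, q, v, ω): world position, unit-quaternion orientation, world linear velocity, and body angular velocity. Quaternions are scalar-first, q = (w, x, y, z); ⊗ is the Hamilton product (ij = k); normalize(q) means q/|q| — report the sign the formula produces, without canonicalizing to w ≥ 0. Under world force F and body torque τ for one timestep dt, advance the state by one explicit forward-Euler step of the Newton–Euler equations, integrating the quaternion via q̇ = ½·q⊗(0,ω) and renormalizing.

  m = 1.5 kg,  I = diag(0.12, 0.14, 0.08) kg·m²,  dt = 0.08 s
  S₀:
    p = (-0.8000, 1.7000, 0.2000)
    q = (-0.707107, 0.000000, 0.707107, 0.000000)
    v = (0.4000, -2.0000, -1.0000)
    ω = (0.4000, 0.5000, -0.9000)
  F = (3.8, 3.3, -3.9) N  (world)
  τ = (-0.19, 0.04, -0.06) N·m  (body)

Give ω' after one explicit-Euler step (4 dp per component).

α = I⁻¹(τ − ω×Iω) = (-1.8083, 0.3886, -0.8000)
new body rate ω' = (0.2553, 0.5311, -0.9640)

ω' = (0.2553, 0.5311, -0.9640)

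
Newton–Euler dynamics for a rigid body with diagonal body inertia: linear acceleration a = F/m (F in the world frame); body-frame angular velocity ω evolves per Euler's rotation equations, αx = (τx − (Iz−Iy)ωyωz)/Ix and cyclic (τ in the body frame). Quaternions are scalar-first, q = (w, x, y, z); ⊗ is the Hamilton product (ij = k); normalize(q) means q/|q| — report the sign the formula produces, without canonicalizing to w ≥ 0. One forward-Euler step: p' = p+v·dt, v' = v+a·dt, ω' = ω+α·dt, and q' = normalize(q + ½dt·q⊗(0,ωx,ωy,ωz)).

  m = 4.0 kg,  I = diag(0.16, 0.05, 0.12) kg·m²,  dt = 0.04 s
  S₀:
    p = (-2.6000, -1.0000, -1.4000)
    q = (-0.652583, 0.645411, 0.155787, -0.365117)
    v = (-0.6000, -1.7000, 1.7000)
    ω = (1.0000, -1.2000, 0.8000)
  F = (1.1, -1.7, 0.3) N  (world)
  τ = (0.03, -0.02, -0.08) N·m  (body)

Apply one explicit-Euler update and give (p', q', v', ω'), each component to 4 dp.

a = F/m = (0.2750, -0.4250, 0.0750)
p' = p + v·dt = (-2.6240, -1.0680, -1.3320)
v + (F/m)dt = (-0.5890, -1.7170, 1.7030)
precession coupling ω×(Iω) = (-0.0672, 0.0320, 0.1320)
α = I⁻¹(τ − ω×Iω) = (0.6075, -1.0400, -1.7667)
new body rate ω' = (1.0243, -1.2416, 0.7293)
q⊗(0,ω) = (-0.1663730, -0.9660938, -0.0983462, -1.4523466)
q + ½dt·q⊗(0,ω), renormalized = (-0.6555, 0.6257, 0.1537, -0.3939)

p' = (-2.6240, -1.0680, -1.3320)
q' = (-0.6555, 0.6257, 0.1537, -0.3939)
v' = (-0.5890, -1.7170, 1.7030)
ω' = (1.0243, -1.2416, 0.7293)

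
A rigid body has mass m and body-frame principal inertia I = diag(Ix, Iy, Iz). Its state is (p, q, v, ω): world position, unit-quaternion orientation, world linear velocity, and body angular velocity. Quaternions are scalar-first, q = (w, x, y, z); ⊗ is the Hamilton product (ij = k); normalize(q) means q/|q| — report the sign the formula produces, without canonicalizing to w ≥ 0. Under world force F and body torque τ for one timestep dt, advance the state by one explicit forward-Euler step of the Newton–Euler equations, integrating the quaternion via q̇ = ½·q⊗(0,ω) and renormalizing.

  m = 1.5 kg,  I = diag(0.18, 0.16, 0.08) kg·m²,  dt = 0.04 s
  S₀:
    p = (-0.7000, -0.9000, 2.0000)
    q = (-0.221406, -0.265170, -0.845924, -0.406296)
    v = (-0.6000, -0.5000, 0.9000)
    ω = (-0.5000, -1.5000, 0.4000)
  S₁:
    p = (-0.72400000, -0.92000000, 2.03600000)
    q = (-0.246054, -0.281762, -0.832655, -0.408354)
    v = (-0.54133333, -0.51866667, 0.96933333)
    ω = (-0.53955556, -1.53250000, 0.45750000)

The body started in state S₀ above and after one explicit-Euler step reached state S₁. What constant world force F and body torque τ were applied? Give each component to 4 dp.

Δv = v₁−v₀ = (0.05866667, -0.01866667, 0.06933333)
applied force F = (2.2000, -0.7000, 2.6000)
rate change Δω = (-0.03955556, -0.03250000, 0.05750000)
ω₀×(Iω₀) = (0.0480, -0.0200, -0.0150)
τ = I·(Δω/dt) + ω₀×(Iω₀) = (-0.1300, -0.1500, 0.1000)

F = (2.2000, -0.7000, 2.6000)
τ = (-0.1300, -0.1500, 0.1000)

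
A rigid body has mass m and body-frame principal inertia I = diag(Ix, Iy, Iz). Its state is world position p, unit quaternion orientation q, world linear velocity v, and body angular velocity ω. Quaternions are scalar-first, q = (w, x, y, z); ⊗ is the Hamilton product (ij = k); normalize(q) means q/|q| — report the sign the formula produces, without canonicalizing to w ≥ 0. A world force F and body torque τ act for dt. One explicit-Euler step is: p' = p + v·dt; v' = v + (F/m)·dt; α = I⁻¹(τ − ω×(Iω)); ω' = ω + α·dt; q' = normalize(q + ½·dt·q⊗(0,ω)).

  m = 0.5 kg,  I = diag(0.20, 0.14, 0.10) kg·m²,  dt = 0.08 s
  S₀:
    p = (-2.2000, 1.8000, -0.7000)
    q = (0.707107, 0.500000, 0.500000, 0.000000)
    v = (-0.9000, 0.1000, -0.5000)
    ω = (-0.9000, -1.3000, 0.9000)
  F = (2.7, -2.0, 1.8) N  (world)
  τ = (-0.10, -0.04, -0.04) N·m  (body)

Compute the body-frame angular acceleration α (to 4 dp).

α = (-0.7340, 0.2929, 0.3020)

ω×(Iω) gyroscopic = (0.0468, -0.0810, -0.0702)
α = I⁻¹(τ − ω×Iω) = (-0.7340, 0.2929, 0.3020)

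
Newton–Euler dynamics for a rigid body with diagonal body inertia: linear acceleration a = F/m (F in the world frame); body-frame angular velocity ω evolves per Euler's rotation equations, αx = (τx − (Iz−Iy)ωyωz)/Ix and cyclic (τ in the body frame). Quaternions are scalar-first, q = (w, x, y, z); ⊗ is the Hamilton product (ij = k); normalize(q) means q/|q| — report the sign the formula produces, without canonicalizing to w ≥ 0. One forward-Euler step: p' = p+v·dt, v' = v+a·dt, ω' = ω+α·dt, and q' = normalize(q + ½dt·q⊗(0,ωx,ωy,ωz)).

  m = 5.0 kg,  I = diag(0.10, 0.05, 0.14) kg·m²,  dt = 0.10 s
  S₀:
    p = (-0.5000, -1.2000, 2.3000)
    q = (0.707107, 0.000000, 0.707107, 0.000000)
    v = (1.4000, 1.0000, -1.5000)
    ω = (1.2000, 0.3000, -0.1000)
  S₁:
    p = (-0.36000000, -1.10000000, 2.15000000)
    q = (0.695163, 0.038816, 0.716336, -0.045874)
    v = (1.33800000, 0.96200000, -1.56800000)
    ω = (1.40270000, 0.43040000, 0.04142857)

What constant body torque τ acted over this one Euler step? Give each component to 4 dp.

τ = (0.2000, 0.0700, 0.1800)

ω₁ − ω₀ = (0.20270000, 0.13040000, 0.14142857)
gyro term ω₀×Iω₀ = (-0.0027, 0.0048, -0.0180)
τ = I·(Δω/dt) + ω₀×(Iω₀) = (0.2000, 0.0700, 0.1800)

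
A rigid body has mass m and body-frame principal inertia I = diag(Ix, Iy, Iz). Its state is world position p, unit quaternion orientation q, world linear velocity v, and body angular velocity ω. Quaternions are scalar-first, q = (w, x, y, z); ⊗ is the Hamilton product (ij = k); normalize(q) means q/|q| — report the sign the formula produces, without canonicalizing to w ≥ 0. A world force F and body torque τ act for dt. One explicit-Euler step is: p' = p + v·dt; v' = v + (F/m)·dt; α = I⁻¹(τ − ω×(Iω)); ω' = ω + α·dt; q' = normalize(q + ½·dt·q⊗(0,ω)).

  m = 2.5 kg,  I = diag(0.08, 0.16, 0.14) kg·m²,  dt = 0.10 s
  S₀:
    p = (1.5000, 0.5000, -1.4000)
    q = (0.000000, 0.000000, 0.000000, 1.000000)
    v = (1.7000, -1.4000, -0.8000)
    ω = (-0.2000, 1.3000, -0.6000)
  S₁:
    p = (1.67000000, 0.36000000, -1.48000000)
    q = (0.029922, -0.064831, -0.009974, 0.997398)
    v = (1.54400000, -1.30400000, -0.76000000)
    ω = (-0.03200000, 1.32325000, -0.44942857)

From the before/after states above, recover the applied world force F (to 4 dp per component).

velocity change Δv = (-0.15600000, 0.09600000, 0.04000000)
applied force F = (-3.9000, 2.4000, 1.0000)

F = (-3.9000, 2.4000, 1.0000)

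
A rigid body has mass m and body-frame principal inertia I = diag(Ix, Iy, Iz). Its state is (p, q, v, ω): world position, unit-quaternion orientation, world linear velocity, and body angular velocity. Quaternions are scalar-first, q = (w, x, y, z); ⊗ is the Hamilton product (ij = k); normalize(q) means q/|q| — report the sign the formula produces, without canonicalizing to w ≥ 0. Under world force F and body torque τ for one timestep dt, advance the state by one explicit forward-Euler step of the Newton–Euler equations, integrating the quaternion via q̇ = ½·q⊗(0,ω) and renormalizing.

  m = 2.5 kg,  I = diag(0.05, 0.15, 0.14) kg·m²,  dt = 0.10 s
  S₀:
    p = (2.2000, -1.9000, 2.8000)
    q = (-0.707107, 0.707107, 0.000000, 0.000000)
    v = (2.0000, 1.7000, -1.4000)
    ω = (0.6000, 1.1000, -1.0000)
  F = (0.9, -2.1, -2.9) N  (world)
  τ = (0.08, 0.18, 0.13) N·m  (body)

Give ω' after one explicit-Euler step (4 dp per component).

ω' = (0.7380, 1.1840, -0.9543)

angular accel α = (1.3800, 0.8400, 0.4571)
new body rate ω' = (0.7380, 1.1840, -0.9543)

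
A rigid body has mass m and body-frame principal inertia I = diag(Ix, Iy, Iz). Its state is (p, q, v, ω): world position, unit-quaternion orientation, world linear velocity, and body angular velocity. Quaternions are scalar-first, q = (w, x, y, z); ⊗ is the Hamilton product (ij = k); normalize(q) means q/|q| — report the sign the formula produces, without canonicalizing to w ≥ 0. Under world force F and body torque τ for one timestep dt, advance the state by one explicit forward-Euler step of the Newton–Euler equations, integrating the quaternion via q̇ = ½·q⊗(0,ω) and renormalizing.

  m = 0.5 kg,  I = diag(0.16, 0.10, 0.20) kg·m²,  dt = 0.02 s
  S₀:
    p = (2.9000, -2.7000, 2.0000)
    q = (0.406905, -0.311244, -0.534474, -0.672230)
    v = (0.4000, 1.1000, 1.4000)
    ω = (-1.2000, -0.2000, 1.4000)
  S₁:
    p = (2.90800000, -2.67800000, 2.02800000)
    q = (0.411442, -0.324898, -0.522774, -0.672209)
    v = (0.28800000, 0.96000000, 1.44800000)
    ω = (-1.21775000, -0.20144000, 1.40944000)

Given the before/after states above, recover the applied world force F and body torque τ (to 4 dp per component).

rate change Δω = (-0.01775000, -0.00144000, 0.00944000)
τ = I·(Δω/dt) + ω₀×(Iω₀) = (-0.1700, 0.0600, 0.0800)
Δv = v₁−v₀ = (-0.11200000, -0.14000000, 0.04800000)
m·(v₁−v₀)/dt = (-2.8000, -3.5000, 1.2000)

F = (-2.8000, -3.5000, 1.2000)
τ = (-0.1700, 0.0600, 0.0800)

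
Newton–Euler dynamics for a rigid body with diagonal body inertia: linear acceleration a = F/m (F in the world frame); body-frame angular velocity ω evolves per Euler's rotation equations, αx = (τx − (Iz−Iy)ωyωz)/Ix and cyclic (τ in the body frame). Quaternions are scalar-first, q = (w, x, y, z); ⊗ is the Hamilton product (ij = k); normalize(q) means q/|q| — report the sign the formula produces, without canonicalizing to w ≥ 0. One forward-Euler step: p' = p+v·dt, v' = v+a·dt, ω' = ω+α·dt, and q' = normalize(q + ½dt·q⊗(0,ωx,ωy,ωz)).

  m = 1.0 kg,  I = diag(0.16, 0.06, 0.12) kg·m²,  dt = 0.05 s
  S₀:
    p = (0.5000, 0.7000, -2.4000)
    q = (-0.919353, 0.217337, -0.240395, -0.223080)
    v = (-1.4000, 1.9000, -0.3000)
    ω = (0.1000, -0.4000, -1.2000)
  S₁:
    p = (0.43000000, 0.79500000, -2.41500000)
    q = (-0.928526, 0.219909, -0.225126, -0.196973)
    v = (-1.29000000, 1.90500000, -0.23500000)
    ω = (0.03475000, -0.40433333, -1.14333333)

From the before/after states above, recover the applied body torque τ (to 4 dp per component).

τ = (-0.1800, -0.0100, 0.1400)

ω₁ − ω₀ = (-0.06525000, -0.00433333, 0.05666667)
precession coupling = (0.0288, -0.0048, 0.0040)
I·α + gyro = (-0.1800, -0.0100, 0.1400)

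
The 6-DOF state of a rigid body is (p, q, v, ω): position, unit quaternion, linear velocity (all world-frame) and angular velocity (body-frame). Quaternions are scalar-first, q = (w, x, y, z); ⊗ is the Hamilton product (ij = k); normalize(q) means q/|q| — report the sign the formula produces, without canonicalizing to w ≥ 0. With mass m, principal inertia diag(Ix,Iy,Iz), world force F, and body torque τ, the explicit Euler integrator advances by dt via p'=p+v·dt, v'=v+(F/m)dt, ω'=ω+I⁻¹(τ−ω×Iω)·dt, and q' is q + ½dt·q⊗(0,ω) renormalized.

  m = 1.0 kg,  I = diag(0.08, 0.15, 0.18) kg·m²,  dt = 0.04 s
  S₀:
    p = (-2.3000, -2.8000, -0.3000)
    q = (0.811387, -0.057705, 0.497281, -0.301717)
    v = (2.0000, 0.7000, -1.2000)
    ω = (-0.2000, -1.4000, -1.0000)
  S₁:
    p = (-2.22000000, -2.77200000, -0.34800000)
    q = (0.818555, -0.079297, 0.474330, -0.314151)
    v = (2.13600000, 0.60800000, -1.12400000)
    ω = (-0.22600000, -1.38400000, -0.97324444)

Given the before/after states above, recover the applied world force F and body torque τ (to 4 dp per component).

Δv = v₁−v₀ = (0.13600000, -0.09200000, 0.07600000)
m·(v₁−v₀)/dt = (3.4000, -2.3000, 1.9000)
Δω = ω₁−ω₀ = (-0.02600000, 0.01600000, 0.02675556)
gyro term ω₀×Iω₀ = (0.0420, -0.0200, 0.0196)
τ = I·(Δω/dt) + ω₀×(Iω₀) = (-0.0100, 0.0400, 0.1400)

F = (3.4000, -2.3000, 1.9000)
τ = (-0.0100, 0.0400, 0.1400)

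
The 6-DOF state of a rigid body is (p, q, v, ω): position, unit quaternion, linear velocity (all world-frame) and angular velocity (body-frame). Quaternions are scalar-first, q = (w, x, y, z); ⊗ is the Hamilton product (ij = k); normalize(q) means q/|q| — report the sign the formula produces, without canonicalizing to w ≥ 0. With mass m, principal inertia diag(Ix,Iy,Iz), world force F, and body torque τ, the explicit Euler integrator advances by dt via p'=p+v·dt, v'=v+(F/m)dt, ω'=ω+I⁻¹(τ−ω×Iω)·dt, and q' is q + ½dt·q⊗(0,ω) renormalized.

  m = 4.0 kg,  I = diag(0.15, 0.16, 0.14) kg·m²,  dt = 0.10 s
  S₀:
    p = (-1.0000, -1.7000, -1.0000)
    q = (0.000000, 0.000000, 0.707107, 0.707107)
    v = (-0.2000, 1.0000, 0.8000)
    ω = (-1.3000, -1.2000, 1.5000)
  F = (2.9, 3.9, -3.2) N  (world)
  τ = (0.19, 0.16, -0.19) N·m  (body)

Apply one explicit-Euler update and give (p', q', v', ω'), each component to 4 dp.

α = I⁻¹(τ − ω×Iω) = (1.0267, 1.1219, -1.4686)
new body rate ω' = (-1.1973, -1.0878, 1.3531)
Hamilton product q⊗(0,ω) = (-0.2121321, 1.9091889, -0.9192391, 0.9192391)
q + ½dt·q⊗(0,ω), renormalized = (-0.0105, 0.0948, 0.6567, 0.7481)
new position p' = (-1.0200, -1.6000, -0.9200)
v' = v + a·dt = (-0.1275, 1.0975, 0.7200)

p' = (-1.0200, -1.6000, -0.9200)
q' = (-0.0105, 0.0948, 0.6567, 0.7481)
v' = (-0.1275, 1.0975, 0.7200)
ω' = (-1.1973, -1.0878, 1.3531)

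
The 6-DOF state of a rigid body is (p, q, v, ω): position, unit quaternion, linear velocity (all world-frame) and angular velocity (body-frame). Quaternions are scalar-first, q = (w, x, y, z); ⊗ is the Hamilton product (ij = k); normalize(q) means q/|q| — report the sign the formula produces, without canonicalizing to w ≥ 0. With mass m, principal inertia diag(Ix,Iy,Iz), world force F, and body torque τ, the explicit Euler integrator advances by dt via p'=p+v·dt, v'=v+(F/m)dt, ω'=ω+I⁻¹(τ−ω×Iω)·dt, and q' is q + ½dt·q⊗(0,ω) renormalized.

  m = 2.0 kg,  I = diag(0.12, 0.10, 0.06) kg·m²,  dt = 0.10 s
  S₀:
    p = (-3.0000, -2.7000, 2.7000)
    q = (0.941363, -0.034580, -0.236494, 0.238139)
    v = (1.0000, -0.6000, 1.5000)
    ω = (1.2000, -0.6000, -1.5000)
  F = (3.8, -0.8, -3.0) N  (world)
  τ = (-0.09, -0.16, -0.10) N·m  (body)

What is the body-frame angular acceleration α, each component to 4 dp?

α = (-0.4500, -0.5200, -1.9067)

gyro term ω×Iω = (-0.0360, -0.1080, 0.0144)
angular accel α = (-0.4500, -0.5200, -1.9067)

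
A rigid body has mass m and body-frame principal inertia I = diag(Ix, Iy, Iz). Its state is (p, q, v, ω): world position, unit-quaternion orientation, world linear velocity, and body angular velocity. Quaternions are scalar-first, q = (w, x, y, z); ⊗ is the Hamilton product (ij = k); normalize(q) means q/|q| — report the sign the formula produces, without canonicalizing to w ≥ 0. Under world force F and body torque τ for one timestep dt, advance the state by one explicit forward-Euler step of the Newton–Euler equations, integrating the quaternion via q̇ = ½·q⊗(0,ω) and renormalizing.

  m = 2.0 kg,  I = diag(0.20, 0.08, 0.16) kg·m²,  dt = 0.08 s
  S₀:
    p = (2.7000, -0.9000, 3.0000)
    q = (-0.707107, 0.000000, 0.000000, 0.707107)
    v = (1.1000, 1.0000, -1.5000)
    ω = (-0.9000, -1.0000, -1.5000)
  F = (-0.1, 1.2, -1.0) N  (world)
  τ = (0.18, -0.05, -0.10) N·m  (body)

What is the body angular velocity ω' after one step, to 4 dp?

α = I⁻¹(τ − ω×Iω) = (0.3000, -1.3000, 0.0500)
ω + α·dt = (-0.8760, -1.1040, -1.4960)

ω' = (-0.8760, -1.1040, -1.4960)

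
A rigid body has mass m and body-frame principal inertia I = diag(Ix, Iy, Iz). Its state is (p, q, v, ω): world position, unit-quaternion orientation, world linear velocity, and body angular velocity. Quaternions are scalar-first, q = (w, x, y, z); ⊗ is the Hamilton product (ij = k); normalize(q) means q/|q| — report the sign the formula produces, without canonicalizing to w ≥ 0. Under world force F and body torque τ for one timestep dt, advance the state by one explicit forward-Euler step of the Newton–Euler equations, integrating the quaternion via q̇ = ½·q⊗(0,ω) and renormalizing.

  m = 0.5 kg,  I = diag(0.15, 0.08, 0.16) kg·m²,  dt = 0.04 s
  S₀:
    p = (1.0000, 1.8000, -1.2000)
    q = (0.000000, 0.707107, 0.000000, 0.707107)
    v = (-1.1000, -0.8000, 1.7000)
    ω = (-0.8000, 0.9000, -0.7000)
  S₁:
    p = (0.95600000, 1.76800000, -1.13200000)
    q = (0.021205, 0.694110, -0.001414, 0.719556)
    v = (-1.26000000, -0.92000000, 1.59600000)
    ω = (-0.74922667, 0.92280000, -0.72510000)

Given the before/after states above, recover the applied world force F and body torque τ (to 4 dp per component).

velocity change Δv = (-0.16000000, -0.12000000, -0.10400000)
F = m·Δv/dt = (-2.0000, -1.5000, -1.3000)
ω₁ − ω₀ = (0.05077333, 0.02280000, -0.02510000)
precession coupling = (-0.0504, -0.0056, 0.0504)
I·α + gyro = (0.1400, 0.0400, -0.0500)

F = (-2.0000, -1.5000, -1.3000)
τ = (0.1400, 0.0400, -0.0500)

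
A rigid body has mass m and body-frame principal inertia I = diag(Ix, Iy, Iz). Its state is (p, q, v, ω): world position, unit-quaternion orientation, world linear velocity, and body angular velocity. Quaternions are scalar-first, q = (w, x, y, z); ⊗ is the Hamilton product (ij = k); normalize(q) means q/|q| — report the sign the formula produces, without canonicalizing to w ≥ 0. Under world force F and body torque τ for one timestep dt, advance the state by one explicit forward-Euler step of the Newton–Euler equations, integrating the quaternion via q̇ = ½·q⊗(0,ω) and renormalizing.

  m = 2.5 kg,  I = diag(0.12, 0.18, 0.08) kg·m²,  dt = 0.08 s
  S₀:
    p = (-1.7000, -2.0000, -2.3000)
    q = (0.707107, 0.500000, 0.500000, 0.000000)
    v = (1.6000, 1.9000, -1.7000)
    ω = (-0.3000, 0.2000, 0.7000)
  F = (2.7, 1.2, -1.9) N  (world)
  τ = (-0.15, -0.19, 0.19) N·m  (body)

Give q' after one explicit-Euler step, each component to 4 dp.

q⊗(0,ω) = (0.0500000, 0.1378679, -0.2085786, 0.7449749)
q' = normalize(q + ½dt·q⊗(0,ω)) = (0.7088, 0.5053, 0.4914, 0.0298)

q' = (0.7088, 0.5053, 0.4914, 0.0298)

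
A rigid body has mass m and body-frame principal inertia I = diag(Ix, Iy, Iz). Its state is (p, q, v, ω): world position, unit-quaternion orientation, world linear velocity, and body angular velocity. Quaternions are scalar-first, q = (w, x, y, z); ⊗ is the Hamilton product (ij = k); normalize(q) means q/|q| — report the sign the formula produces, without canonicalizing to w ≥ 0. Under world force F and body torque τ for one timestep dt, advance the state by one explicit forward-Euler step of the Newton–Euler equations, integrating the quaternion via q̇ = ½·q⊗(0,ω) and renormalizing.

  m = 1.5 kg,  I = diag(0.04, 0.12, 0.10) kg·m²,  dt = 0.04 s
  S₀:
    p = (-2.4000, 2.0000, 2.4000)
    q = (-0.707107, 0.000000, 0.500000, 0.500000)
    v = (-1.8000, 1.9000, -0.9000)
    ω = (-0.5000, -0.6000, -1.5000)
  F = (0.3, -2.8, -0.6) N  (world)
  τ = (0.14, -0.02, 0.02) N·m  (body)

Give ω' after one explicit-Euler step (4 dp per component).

ω' = (-0.3420, -0.5917, -1.5016)

angular accel α = (3.9500, 0.2083, -0.0400)
ω' = ω + α·dt = (-0.3420, -0.5917, -1.5016)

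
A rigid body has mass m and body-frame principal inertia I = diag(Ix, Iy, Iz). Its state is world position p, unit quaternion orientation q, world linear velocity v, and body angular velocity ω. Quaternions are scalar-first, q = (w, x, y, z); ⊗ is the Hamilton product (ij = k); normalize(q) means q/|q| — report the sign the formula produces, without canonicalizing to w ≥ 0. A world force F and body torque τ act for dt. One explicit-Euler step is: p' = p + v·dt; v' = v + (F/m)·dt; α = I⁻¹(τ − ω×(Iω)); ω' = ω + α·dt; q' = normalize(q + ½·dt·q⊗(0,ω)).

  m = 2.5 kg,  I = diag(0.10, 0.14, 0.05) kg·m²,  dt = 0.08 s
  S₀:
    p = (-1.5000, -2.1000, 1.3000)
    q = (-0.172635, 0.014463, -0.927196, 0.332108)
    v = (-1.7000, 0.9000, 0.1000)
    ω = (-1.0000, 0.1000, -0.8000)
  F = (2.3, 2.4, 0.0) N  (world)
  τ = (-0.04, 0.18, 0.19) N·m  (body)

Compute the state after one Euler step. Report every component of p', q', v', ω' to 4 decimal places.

p' = (-1.6360, -2.0280, 1.3080)
q' = (-0.1575, 0.0496, -0.9395, 0.3002)
v' = (-1.6264, 0.9768, 0.1000)
ω' = (-1.0378, 0.1800, -0.4896)

(τ − ω×Iω)/I = (-0.4720, 1.0000, 3.8800)
new body rate ω' = (-1.0378, 0.1800, -0.4896)
q⊗(0,ω) = (0.3728690, 0.8811810, -0.3378011, -0.7876417)
q + ½dt·q⊗(0,ω), renormalized = (-0.1575, 0.0496, -0.9395, 0.3002)
a = (0.9200, 0.9600, 0.0000)
new position p' = (-1.6360, -2.0280, 1.3080)
v + (F/m)dt = (-1.6264, 0.9768, 0.1000)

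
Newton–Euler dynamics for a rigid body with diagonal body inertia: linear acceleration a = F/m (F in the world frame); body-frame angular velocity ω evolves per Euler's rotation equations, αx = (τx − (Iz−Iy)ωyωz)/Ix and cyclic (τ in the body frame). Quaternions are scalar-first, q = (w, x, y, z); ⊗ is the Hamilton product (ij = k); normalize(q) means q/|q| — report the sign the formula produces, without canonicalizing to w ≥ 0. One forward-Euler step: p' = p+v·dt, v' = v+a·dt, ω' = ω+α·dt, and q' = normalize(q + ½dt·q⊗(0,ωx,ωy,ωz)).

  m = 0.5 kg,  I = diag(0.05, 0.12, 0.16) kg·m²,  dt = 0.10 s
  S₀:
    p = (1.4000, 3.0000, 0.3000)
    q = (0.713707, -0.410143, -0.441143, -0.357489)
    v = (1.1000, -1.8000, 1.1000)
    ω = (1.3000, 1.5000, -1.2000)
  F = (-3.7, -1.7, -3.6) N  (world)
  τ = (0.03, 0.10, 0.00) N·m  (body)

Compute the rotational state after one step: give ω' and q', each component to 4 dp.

precession coupling ω×(Iω) = (-0.0720, 0.1716, 0.1365)
(τ − ω×Iω)/I = (2.0400, -0.5967, -0.8531)
ω + α·dt = (1.5040, 1.4403, -1.2853)
q⊗(0,ω) = (0.7659136, 1.9934242, 0.1136532, -0.8981770)
q + ½dt·q⊗(0,ω), renormalized = (0.7470, -0.3084, -0.4326, -0.3997)

ω' = (1.5040, 1.4403, -1.2853)
q' = (0.7470, -0.3084, -0.4326, -0.3997)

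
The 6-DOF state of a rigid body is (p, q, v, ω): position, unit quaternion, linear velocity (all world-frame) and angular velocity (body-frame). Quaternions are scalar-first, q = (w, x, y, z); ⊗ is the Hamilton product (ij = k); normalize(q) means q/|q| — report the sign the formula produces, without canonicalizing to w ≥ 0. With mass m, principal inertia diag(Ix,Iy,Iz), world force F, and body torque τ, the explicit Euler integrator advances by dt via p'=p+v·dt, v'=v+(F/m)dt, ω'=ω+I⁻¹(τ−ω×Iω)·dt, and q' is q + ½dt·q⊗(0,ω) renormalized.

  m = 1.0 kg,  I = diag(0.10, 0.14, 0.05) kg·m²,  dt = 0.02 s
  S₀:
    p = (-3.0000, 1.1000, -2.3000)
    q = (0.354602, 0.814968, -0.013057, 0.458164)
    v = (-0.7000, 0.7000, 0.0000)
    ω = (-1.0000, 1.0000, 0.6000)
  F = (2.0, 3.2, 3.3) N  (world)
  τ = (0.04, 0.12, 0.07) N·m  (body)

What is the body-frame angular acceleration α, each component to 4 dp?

α = (0.9400, 1.0714, 2.2000)

ω×(Iω) gyroscopic = (-0.0540, -0.0300, -0.0400)
α = I⁻¹(τ − ω×Iω) = (0.9400, 1.0714, 2.2000)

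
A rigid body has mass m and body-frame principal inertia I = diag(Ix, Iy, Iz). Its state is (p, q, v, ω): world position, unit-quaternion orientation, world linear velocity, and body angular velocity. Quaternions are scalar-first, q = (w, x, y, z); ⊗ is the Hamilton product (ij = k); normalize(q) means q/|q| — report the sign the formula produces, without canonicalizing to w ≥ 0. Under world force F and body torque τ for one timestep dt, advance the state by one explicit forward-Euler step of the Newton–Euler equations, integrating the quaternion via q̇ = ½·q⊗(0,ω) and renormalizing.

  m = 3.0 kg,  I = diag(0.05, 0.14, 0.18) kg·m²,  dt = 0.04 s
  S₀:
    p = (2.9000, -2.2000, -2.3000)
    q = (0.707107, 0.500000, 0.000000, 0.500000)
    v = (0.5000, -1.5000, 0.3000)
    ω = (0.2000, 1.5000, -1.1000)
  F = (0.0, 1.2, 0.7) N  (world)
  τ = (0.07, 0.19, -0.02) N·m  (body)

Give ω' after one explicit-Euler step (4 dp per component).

α = I⁻¹(τ − ω×Iω) = (2.7200, 1.1529, -0.2611)
new body rate ω' = (0.3088, 1.5461, -1.1104)

ω' = (0.3088, 1.5461, -1.1104)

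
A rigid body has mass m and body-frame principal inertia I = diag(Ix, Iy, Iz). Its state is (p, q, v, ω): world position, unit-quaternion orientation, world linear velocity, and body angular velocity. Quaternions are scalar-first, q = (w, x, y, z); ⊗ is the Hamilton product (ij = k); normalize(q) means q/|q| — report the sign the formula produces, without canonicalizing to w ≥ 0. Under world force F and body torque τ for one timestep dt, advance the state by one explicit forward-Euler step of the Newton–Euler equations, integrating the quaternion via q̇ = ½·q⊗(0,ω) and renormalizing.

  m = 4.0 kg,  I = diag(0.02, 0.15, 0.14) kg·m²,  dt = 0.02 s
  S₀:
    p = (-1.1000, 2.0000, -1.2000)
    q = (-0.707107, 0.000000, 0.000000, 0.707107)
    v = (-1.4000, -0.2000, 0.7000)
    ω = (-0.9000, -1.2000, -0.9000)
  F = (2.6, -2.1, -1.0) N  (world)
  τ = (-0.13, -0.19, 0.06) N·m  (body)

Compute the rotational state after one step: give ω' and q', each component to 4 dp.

ω' = (-1.0192, -1.2124, -0.9115)
q' = (-0.7006, 0.0148, 0.0021, 0.7134)

ω×(Iω) gyroscopic = (-0.0108, -0.0972, 0.1404)
angular accel α = (-5.9600, -0.6187, -0.5743)
ω' = ω + α·dt = (-1.0192, -1.2124, -0.9115)
2q̇ = q⊗(0,ω) = (0.6363963, 1.4849247, 0.2121321, 0.6363963)
q' = normalize(q + ½dt·q⊗(0,ω)) = (-0.7006, 0.0148, 0.0021, 0.7134)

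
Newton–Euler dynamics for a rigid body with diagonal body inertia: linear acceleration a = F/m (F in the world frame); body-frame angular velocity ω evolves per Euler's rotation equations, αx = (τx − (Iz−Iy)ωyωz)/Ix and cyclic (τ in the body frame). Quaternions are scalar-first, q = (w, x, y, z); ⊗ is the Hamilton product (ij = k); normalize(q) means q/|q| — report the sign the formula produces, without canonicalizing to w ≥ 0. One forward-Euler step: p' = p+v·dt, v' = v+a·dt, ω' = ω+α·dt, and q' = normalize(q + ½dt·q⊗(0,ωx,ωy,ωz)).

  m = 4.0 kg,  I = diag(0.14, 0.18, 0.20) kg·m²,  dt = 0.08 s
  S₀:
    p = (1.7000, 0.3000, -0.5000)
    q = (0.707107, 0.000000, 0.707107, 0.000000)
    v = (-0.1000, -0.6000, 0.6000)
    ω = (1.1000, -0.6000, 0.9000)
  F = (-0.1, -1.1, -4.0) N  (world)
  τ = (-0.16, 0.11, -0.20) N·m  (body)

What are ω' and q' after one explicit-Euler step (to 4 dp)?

ω' = (1.0147, -0.5247, 0.8306)
q' = (0.7227, 0.0565, 0.6888, -0.0056)

(τ − ω×Iω)/I = (-1.0657, 0.9411, -0.8680)
new body rate ω' = (1.0147, -0.5247, 0.8306)
Hamilton product q⊗(0,ω) = (0.4242642, 1.4142140, -0.4242642, -0.1414214)
q' = normalize(q + ½dt·q⊗(0,ω)) = (0.7227, 0.0565, 0.6888, -0.0056)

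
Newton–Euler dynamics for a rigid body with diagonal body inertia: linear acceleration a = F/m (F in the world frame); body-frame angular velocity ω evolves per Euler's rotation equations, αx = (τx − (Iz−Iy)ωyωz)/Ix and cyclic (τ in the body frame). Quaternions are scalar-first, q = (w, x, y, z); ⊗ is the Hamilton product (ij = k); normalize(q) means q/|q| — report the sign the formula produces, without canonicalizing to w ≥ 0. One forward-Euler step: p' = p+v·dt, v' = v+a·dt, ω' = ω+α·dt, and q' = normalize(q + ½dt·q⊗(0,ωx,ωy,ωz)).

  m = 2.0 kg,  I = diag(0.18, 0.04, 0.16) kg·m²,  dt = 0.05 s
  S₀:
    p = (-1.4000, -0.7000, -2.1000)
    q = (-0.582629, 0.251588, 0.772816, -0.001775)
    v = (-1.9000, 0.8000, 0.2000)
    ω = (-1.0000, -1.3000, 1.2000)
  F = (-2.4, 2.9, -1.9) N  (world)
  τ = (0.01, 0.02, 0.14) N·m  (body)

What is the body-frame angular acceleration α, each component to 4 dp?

α = (1.0956, 1.1000, 2.0125)

precession coupling ω×(Iω) = (-0.1872, -0.0240, -0.1820)
α = I⁻¹(τ − ω×Iω) = (1.0956, 1.1000, 2.0125)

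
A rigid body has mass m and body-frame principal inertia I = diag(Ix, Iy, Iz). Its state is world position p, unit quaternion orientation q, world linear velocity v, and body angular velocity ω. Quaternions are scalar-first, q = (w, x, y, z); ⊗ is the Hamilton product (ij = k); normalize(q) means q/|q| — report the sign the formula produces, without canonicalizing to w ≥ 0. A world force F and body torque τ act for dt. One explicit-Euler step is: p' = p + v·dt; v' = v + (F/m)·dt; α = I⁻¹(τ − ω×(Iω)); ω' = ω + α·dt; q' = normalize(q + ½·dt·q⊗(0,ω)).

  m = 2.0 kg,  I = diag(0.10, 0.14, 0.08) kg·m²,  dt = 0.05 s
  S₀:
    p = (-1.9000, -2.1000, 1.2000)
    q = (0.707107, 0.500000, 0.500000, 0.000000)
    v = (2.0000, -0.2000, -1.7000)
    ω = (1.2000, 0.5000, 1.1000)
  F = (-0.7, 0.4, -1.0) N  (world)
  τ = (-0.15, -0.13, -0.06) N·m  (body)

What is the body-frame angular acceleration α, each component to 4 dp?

α = (-1.1700, -1.1171, -1.0500)

ω×(Iω) gyroscopic = (-0.0330, 0.0264, 0.0240)
angular accel α = (-1.1700, -1.1171, -1.0500)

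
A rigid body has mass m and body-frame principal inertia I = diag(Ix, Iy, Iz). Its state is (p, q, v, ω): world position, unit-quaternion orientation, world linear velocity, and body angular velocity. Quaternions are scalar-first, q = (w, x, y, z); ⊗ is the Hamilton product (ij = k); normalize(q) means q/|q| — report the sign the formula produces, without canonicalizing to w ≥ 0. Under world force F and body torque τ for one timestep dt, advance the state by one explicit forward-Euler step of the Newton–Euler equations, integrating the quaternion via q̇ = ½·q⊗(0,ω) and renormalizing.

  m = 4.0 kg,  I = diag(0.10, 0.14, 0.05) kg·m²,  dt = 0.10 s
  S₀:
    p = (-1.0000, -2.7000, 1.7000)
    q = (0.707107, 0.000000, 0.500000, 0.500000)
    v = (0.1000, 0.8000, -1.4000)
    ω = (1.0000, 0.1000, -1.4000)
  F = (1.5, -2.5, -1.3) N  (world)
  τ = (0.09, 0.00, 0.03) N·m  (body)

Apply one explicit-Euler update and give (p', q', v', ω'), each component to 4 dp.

p' = (-0.9900, -2.6200, 1.5600)
q' = (0.7369, -0.0021, 0.5266, 0.4239)
v' = (0.1375, 0.7375, -1.4325)
ω' = (1.0774, 0.1500, -1.3480)

precession coupling ω×(Iω) = (0.0126, -0.0700, 0.0040)
α = I⁻¹(τ − ω×Iω) = (0.7740, 0.5000, 0.5200)
new body rate ω' = (1.0774, 0.1500, -1.3480)
Hamilton product q⊗(0,ω) = (0.6500000, -0.0428930, 0.5707107, -1.4899498)
updated quaternion q' = (0.7369, -0.0021, 0.5266, 0.4239)
new position p' = (-0.9900, -2.6200, 1.5600)
new velocity v' = (0.1375, 0.7375, -1.4325)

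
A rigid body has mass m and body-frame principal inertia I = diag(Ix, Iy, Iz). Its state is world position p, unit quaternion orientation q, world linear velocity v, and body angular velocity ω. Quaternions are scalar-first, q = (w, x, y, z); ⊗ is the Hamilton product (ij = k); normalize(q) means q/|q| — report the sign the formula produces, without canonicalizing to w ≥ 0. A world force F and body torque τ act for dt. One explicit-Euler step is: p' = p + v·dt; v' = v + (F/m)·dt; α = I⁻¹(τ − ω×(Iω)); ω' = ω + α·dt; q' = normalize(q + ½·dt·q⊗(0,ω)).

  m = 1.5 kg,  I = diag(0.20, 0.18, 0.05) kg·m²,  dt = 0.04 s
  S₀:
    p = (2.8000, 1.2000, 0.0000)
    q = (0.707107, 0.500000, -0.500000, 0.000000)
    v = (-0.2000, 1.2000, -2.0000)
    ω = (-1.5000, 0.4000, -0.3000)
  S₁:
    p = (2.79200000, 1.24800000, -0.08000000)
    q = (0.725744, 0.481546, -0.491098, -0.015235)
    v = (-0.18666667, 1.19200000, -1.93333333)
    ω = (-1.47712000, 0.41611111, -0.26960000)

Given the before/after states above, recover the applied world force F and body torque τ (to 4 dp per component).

F = (0.5000, -0.3000, 2.5000)
τ = (0.1300, 0.1400, 0.0500)

Δv = v₁−v₀ = (0.01333333, -0.00800000, 0.06666667)
applied force F = (0.5000, -0.3000, 2.5000)
ω₁ − ω₀ = (0.02288000, 0.01611111, 0.03040000)
ω₀×(Iω₀) = (0.0156, 0.0675, 0.0120)
τ = I·(Δω/dt) + ω₀×(Iω₀) = (0.1300, 0.1400, 0.0500)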